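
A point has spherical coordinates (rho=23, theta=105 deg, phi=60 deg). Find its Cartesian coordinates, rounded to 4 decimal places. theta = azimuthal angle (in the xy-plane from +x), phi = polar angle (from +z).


x = 23 * sin(60) * cos(105) = -5.1553
y = 23 * sin(60) * sin(105) = 19.2399
z = 23 * cos(60) = 11.5

(-5.1553, 19.2399, 11.5)


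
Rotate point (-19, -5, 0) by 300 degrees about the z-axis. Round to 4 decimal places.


x' = -19*cos(300) - -5*sin(300) = -13.8301
y' = -19*sin(300) + -5*cos(300) = 13.9545
z' = 0

(-13.8301, 13.9545, 0)


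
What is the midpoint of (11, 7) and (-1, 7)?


Midpoint = ((11+-1)/2, (7+7)/2) = (5, 7)

(5, 7)


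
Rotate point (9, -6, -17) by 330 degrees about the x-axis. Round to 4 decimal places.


x' = 9
y' = -6*cos(330) - -17*sin(330) = -13.6962
z' = -6*sin(330) + -17*cos(330) = -11.7224

(9, -13.6962, -11.7224)


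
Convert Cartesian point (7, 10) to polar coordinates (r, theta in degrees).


r = sqrt(7^2 + 10^2) = 12.2066
theta = atan2(10, 7) = 55.008 degrees

r = 12.2066, theta = 55.008 degrees


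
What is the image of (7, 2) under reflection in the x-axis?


Reflection across x-axis: (x, y) -> (x, -y)
(7, 2) -> (7, -2)

(7, -2)


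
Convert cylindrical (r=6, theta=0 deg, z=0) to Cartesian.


x = 6 * cos(0) = 6
y = 6 * sin(0) = 0
z = 0

(6, 0, 0)


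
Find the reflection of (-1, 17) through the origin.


Reflection through origin: (x, y) -> (-x, -y)
(-1, 17) -> (1, -17)

(1, -17)


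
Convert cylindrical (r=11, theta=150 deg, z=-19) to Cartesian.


x = 11 * cos(150) = -9.5263
y = 11 * sin(150) = 5.5
z = -19

(-9.5263, 5.5, -19)


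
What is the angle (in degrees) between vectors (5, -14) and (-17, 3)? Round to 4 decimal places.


dot = 5*-17 + -14*3 = -127
|u| = 14.8661, |v| = 17.2627
cos(angle) = -0.4949
angle = 119.6618 degrees

119.6618 degrees


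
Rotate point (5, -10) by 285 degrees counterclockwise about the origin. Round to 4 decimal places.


x' = 5*cos(285) - -10*sin(285) = -8.3652
y' = 5*sin(285) + -10*cos(285) = -7.4178

(-8.3652, -7.4178)


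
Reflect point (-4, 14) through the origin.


Reflection through origin: (x, y) -> (-x, -y)
(-4, 14) -> (4, -14)

(4, -14)


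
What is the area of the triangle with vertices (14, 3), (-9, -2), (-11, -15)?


Area = |x1(y2-y3) + x2(y3-y1) + x3(y1-y2)| / 2
= |14*(-2--15) + -9*(-15-3) + -11*(3--2)| / 2
= 144.5

144.5


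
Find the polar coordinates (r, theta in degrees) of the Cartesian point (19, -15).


r = sqrt(19^2 + (-15)^2) = 24.2074
theta = atan2(-15, 19) = 321.7098 degrees

r = 24.2074, theta = 321.7098 degrees


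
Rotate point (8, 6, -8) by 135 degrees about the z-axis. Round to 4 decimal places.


x' = 8*cos(135) - 6*sin(135) = -9.8995
y' = 8*sin(135) + 6*cos(135) = 1.4142
z' = -8

(-9.8995, 1.4142, -8)


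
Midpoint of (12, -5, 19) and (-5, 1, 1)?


Midpoint = ((12+-5)/2, (-5+1)/2, (19+1)/2) = (3.5, -2, 10)

(3.5, -2, 10)


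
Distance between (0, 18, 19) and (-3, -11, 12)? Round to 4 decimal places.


d = sqrt((-3-0)^2 + (-11-18)^2 + (12-19)^2) = 29.9833

29.9833


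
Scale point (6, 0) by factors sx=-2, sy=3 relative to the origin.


Scaling: (x*sx, y*sy) = (6*-2, 0*3) = (-12, 0)

(-12, 0)


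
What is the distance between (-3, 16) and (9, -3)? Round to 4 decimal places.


d = sqrt((9--3)^2 + (-3-16)^2) = 22.4722

22.4722


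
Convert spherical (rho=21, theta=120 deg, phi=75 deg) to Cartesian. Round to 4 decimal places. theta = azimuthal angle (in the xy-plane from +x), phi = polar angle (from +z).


x = 21 * sin(75) * cos(120) = -10.1422
y = 21 * sin(75) * sin(120) = 17.5668
z = 21 * cos(75) = 5.4352

(-10.1422, 17.5668, 5.4352)


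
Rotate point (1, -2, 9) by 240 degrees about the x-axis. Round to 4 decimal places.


x' = 1
y' = -2*cos(240) - 9*sin(240) = 8.7942
z' = -2*sin(240) + 9*cos(240) = -2.7679

(1, 8.7942, -2.7679)


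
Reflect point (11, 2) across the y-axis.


Reflection across y-axis: (x, y) -> (-x, y)
(11, 2) -> (-11, 2)

(-11, 2)


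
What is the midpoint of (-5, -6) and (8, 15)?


Midpoint = ((-5+8)/2, (-6+15)/2) = (1.5, 4.5)

(1.5, 4.5)


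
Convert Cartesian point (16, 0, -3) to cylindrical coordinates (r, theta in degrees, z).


r = sqrt(16^2 + 0^2) = 16
theta = atan2(0, 16) = 0 deg
z = -3

r = 16, theta = 0 deg, z = -3


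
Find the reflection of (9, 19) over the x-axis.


Reflection across x-axis: (x, y) -> (x, -y)
(9, 19) -> (9, -19)

(9, -19)


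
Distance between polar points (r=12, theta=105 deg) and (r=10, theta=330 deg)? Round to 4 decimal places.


d = sqrt(r1^2 + r2^2 - 2*r1*r2*cos(t2-t1))
d = sqrt(12^2 + 10^2 - 2*12*10*cos(330-105)) = 20.3398

20.3398


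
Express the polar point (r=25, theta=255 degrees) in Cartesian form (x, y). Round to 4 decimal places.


x = 25 * cos(255) = -6.4705
y = 25 * sin(255) = -24.1481

(-6.4705, -24.1481)


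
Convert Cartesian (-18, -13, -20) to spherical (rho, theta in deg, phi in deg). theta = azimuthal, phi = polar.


rho = sqrt((-18)^2 + (-13)^2 + (-20)^2) = 29.8831
theta = atan2(-13, -18) = 215.8377 deg
phi = acos(-20/29.8831) = 132.0111 deg

rho = 29.8831, theta = 215.8377 deg, phi = 132.0111 deg


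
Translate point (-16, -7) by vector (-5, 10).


Translation: (x+dx, y+dy) = (-16+-5, -7+10) = (-21, 3)

(-21, 3)


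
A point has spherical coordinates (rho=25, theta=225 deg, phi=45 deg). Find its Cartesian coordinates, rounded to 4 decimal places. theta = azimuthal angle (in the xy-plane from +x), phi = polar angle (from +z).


x = 25 * sin(45) * cos(225) = -12.5
y = 25 * sin(45) * sin(225) = -12.5
z = 25 * cos(45) = 17.6777

(-12.5, -12.5, 17.6777)


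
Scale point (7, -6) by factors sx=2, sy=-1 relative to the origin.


Scaling: (x*sx, y*sy) = (7*2, -6*-1) = (14, 6)

(14, 6)


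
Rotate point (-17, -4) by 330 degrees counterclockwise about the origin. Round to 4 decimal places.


x' = -17*cos(330) - -4*sin(330) = -16.7224
y' = -17*sin(330) + -4*cos(330) = 5.0359

(-16.7224, 5.0359)


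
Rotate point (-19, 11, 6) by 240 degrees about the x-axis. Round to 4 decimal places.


x' = -19
y' = 11*cos(240) - 6*sin(240) = -0.3038
z' = 11*sin(240) + 6*cos(240) = -12.5263

(-19, -0.3038, -12.5263)


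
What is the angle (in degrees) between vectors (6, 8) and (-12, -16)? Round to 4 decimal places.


dot = 6*-12 + 8*-16 = -200
|u| = 10, |v| = 20
cos(angle) = -1
angle = 180 degrees

180 degrees


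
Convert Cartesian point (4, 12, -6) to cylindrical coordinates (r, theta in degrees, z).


r = sqrt(4^2 + 12^2) = 12.6491
theta = atan2(12, 4) = 71.5651 deg
z = -6

r = 12.6491, theta = 71.5651 deg, z = -6


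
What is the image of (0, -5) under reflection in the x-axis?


Reflection across x-axis: (x, y) -> (x, -y)
(0, -5) -> (0, 5)

(0, 5)


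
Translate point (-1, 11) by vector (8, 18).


Translation: (x+dx, y+dy) = (-1+8, 11+18) = (7, 29)

(7, 29)


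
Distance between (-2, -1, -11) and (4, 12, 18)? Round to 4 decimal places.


d = sqrt((4--2)^2 + (12--1)^2 + (18--11)^2) = 32.3419

32.3419


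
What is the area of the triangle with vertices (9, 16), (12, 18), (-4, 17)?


Area = |x1(y2-y3) + x2(y3-y1) + x3(y1-y2)| / 2
= |9*(18-17) + 12*(17-16) + -4*(16-18)| / 2
= 14.5

14.5


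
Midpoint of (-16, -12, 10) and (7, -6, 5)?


Midpoint = ((-16+7)/2, (-12+-6)/2, (10+5)/2) = (-4.5, -9, 7.5)

(-4.5, -9, 7.5)


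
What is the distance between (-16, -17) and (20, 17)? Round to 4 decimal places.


d = sqrt((20--16)^2 + (17--17)^2) = 49.5177

49.5177


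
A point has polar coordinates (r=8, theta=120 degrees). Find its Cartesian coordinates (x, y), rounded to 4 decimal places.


x = 8 * cos(120) = -4
y = 8 * sin(120) = 6.9282

(-4, 6.9282)


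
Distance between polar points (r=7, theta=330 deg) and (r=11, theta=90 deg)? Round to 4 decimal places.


d = sqrt(r1^2 + r2^2 - 2*r1*r2*cos(t2-t1))
d = sqrt(7^2 + 11^2 - 2*7*11*cos(90-330)) = 15.7162

15.7162


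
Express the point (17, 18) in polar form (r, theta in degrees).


r = sqrt(17^2 + 18^2) = 24.7588
theta = atan2(18, 17) = 46.6366 degrees

r = 24.7588, theta = 46.6366 degrees


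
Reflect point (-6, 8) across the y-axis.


Reflection across y-axis: (x, y) -> (-x, y)
(-6, 8) -> (6, 8)

(6, 8)


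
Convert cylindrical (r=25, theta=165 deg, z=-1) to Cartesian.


x = 25 * cos(165) = -24.1481
y = 25 * sin(165) = 6.4705
z = -1

(-24.1481, 6.4705, -1)


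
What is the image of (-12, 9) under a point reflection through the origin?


Reflection through origin: (x, y) -> (-x, -y)
(-12, 9) -> (12, -9)

(12, -9)


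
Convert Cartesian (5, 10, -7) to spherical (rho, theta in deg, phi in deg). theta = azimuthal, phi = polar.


rho = sqrt(5^2 + 10^2 + (-7)^2) = 13.1909
theta = atan2(10, 5) = 63.4349 deg
phi = acos(-7/13.1909) = 122.0506 deg

rho = 13.1909, theta = 63.4349 deg, phi = 122.0506 deg


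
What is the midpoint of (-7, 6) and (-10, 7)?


Midpoint = ((-7+-10)/2, (6+7)/2) = (-8.5, 6.5)

(-8.5, 6.5)


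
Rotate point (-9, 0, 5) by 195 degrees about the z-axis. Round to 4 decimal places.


x' = -9*cos(195) - 0*sin(195) = 8.6933
y' = -9*sin(195) + 0*cos(195) = 2.3294
z' = 5

(8.6933, 2.3294, 5)


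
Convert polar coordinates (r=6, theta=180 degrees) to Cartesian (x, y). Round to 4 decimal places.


x = 6 * cos(180) = -6
y = 6 * sin(180) = 0

(-6, 0)


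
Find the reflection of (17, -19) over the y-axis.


Reflection across y-axis: (x, y) -> (-x, y)
(17, -19) -> (-17, -19)

(-17, -19)


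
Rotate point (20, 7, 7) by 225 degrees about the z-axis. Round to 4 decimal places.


x' = 20*cos(225) - 7*sin(225) = -9.1924
y' = 20*sin(225) + 7*cos(225) = -19.0919
z' = 7

(-9.1924, -19.0919, 7)


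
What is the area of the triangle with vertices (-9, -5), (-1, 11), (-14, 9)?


Area = |x1(y2-y3) + x2(y3-y1) + x3(y1-y2)| / 2
= |-9*(11-9) + -1*(9--5) + -14*(-5-11)| / 2
= 96

96


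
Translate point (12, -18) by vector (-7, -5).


Translation: (x+dx, y+dy) = (12+-7, -18+-5) = (5, -23)

(5, -23)


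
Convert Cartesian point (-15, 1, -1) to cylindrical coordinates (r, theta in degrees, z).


r = sqrt((-15)^2 + 1^2) = 15.0333
theta = atan2(1, -15) = 176.1859 deg
z = -1

r = 15.0333, theta = 176.1859 deg, z = -1


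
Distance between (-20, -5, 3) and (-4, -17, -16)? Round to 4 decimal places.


d = sqrt((-4--20)^2 + (-17--5)^2 + (-16-3)^2) = 27.5862

27.5862


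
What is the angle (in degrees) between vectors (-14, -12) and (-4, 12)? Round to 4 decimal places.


dot = -14*-4 + -12*12 = -88
|u| = 18.4391, |v| = 12.6491
cos(angle) = -0.3773
angle = 112.1663 degrees

112.1663 degrees


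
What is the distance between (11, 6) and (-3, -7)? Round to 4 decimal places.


d = sqrt((-3-11)^2 + (-7-6)^2) = 19.105

19.105


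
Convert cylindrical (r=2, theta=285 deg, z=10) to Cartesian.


x = 2 * cos(285) = 0.5176
y = 2 * sin(285) = -1.9319
z = 10

(0.5176, -1.9319, 10)


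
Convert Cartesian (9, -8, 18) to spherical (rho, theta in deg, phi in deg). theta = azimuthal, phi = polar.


rho = sqrt(9^2 + (-8)^2 + 18^2) = 21.6564
theta = atan2(-8, 9) = 318.3665 deg
phi = acos(18/21.6564) = 33.7816 deg

rho = 21.6564, theta = 318.3665 deg, phi = 33.7816 deg


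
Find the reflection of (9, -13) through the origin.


Reflection through origin: (x, y) -> (-x, -y)
(9, -13) -> (-9, 13)

(-9, 13)


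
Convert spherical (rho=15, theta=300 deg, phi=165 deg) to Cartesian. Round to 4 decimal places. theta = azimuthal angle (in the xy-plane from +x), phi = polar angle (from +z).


x = 15 * sin(165) * cos(300) = 1.9411
y = 15 * sin(165) * sin(300) = -3.3622
z = 15 * cos(165) = -14.4889

(1.9411, -3.3622, -14.4889)


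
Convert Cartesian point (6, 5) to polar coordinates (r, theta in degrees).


r = sqrt(6^2 + 5^2) = 7.8102
theta = atan2(5, 6) = 39.8056 degrees

r = 7.8102, theta = 39.8056 degrees


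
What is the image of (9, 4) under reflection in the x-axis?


Reflection across x-axis: (x, y) -> (x, -y)
(9, 4) -> (9, -4)

(9, -4)


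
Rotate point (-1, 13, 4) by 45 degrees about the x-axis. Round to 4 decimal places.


x' = -1
y' = 13*cos(45) - 4*sin(45) = 6.364
z' = 13*sin(45) + 4*cos(45) = 12.0208

(-1, 6.364, 12.0208)


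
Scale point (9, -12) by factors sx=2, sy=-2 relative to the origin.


Scaling: (x*sx, y*sy) = (9*2, -12*-2) = (18, 24)

(18, 24)


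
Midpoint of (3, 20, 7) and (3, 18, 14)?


Midpoint = ((3+3)/2, (20+18)/2, (7+14)/2) = (3, 19, 10.5)

(3, 19, 10.5)


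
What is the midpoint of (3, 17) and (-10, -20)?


Midpoint = ((3+-10)/2, (17+-20)/2) = (-3.5, -1.5)

(-3.5, -1.5)


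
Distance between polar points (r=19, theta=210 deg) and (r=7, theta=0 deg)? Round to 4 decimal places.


d = sqrt(r1^2 + r2^2 - 2*r1*r2*cos(t2-t1))
d = sqrt(19^2 + 7^2 - 2*19*7*cos(0-210)) = 25.3054

25.3054


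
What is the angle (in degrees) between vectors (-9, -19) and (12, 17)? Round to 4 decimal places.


dot = -9*12 + -19*17 = -431
|u| = 21.0238, |v| = 20.8087
cos(angle) = -0.9852
angle = 170.1286 degrees

170.1286 degrees


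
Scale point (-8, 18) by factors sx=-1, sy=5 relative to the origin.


Scaling: (x*sx, y*sy) = (-8*-1, 18*5) = (8, 90)

(8, 90)


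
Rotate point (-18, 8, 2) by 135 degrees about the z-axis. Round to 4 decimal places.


x' = -18*cos(135) - 8*sin(135) = 7.0711
y' = -18*sin(135) + 8*cos(135) = -18.3848
z' = 2

(7.0711, -18.3848, 2)


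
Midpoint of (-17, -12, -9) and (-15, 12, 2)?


Midpoint = ((-17+-15)/2, (-12+12)/2, (-9+2)/2) = (-16, 0, -3.5)

(-16, 0, -3.5)


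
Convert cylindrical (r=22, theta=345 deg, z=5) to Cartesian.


x = 22 * cos(345) = 21.2504
y = 22 * sin(345) = -5.694
z = 5

(21.2504, -5.694, 5)


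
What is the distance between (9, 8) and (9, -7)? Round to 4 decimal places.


d = sqrt((9-9)^2 + (-7-8)^2) = 15

15


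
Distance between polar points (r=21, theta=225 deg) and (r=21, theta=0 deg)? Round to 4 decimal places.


d = sqrt(r1^2 + r2^2 - 2*r1*r2*cos(t2-t1))
d = sqrt(21^2 + 21^2 - 2*21*21*cos(0-225)) = 38.8029

38.8029


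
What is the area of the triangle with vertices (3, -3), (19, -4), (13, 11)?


Area = |x1(y2-y3) + x2(y3-y1) + x3(y1-y2)| / 2
= |3*(-4-11) + 19*(11--3) + 13*(-3--4)| / 2
= 117

117


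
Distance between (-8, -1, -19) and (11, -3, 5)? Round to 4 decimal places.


d = sqrt((11--8)^2 + (-3--1)^2 + (5--19)^2) = 30.6757

30.6757


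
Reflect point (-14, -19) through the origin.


Reflection through origin: (x, y) -> (-x, -y)
(-14, -19) -> (14, 19)

(14, 19)


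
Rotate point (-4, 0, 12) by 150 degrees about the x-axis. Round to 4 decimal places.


x' = -4
y' = 0*cos(150) - 12*sin(150) = -6
z' = 0*sin(150) + 12*cos(150) = -10.3923

(-4, -6, -10.3923)


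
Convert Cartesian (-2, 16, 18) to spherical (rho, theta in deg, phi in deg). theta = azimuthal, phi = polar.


rho = sqrt((-2)^2 + 16^2 + 18^2) = 24.1661
theta = atan2(16, -2) = 97.125 deg
phi = acos(18/24.1661) = 41.8542 deg

rho = 24.1661, theta = 97.125 deg, phi = 41.8542 deg


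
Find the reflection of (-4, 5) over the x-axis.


Reflection across x-axis: (x, y) -> (x, -y)
(-4, 5) -> (-4, -5)

(-4, -5)


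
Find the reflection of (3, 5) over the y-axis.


Reflection across y-axis: (x, y) -> (-x, y)
(3, 5) -> (-3, 5)

(-3, 5)


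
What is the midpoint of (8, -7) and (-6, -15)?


Midpoint = ((8+-6)/2, (-7+-15)/2) = (1, -11)

(1, -11)


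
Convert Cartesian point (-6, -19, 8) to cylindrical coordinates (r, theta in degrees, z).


r = sqrt((-6)^2 + (-19)^2) = 19.9249
theta = atan2(-19, -6) = 252.4744 deg
z = 8

r = 19.9249, theta = 252.4744 deg, z = 8


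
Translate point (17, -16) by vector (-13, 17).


Translation: (x+dx, y+dy) = (17+-13, -16+17) = (4, 1)

(4, 1)


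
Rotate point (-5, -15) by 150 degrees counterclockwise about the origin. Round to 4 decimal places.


x' = -5*cos(150) - -15*sin(150) = 11.8301
y' = -5*sin(150) + -15*cos(150) = 10.4904

(11.8301, 10.4904)


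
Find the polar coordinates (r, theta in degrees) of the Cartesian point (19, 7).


r = sqrt(19^2 + 7^2) = 20.2485
theta = atan2(7, 19) = 20.2249 degrees

r = 20.2485, theta = 20.2249 degrees


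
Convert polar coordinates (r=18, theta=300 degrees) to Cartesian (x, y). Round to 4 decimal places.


x = 18 * cos(300) = 9
y = 18 * sin(300) = -15.5885

(9, -15.5885)


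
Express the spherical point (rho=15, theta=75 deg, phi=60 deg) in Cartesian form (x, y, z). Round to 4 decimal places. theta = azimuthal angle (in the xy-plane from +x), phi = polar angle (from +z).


x = 15 * sin(60) * cos(75) = 3.3622
y = 15 * sin(60) * sin(75) = 12.5477
z = 15 * cos(60) = 7.5

(3.3622, 12.5477, 7.5)


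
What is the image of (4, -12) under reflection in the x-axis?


Reflection across x-axis: (x, y) -> (x, -y)
(4, -12) -> (4, 12)

(4, 12)


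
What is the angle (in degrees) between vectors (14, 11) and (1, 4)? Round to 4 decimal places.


dot = 14*1 + 11*4 = 58
|u| = 17.8045, |v| = 4.1231
cos(angle) = 0.7901
angle = 37.8065 degrees

37.8065 degrees


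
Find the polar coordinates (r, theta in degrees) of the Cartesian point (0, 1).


r = sqrt(0^2 + 1^2) = 1
theta = atan2(1, 0) = 90 degrees

r = 1, theta = 90 degrees


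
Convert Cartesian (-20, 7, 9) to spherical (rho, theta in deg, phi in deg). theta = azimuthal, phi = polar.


rho = sqrt((-20)^2 + 7^2 + 9^2) = 23.0217
theta = atan2(7, -20) = 160.71 deg
phi = acos(9/23.0217) = 66.9873 deg

rho = 23.0217, theta = 160.71 deg, phi = 66.9873 deg


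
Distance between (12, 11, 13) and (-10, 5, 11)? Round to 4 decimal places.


d = sqrt((-10-12)^2 + (5-11)^2 + (11-13)^2) = 22.891

22.891


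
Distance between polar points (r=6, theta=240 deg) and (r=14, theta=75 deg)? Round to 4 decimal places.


d = sqrt(r1^2 + r2^2 - 2*r1*r2*cos(t2-t1))
d = sqrt(6^2 + 14^2 - 2*6*14*cos(75-240)) = 19.8564

19.8564


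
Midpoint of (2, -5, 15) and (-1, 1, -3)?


Midpoint = ((2+-1)/2, (-5+1)/2, (15+-3)/2) = (0.5, -2, 6)

(0.5, -2, 6)


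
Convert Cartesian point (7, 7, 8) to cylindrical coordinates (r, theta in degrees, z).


r = sqrt(7^2 + 7^2) = 9.8995
theta = atan2(7, 7) = 45 deg
z = 8

r = 9.8995, theta = 45 deg, z = 8


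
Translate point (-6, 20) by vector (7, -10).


Translation: (x+dx, y+dy) = (-6+7, 20+-10) = (1, 10)

(1, 10)


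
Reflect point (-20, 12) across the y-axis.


Reflection across y-axis: (x, y) -> (-x, y)
(-20, 12) -> (20, 12)

(20, 12)


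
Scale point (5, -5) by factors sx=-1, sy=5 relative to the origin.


Scaling: (x*sx, y*sy) = (5*-1, -5*5) = (-5, -25)

(-5, -25)


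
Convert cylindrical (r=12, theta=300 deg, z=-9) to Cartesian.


x = 12 * cos(300) = 6
y = 12 * sin(300) = -10.3923
z = -9

(6, -10.3923, -9)


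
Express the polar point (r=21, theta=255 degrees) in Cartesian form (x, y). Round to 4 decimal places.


x = 21 * cos(255) = -5.4352
y = 21 * sin(255) = -20.2844

(-5.4352, -20.2844)


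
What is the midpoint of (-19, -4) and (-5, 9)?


Midpoint = ((-19+-5)/2, (-4+9)/2) = (-12, 2.5)

(-12, 2.5)


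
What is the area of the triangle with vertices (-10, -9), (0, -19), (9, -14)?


Area = |x1(y2-y3) + x2(y3-y1) + x3(y1-y2)| / 2
= |-10*(-19--14) + 0*(-14--9) + 9*(-9--19)| / 2
= 70

70


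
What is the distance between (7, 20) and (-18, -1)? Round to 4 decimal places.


d = sqrt((-18-7)^2 + (-1-20)^2) = 32.6497

32.6497


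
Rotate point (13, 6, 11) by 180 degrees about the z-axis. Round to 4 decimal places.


x' = 13*cos(180) - 6*sin(180) = -13
y' = 13*sin(180) + 6*cos(180) = -6
z' = 11

(-13, -6, 11)


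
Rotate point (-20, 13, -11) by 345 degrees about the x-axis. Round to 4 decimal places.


x' = -20
y' = 13*cos(345) - -11*sin(345) = 9.71
z' = 13*sin(345) + -11*cos(345) = -13.9898

(-20, 9.71, -13.9898)


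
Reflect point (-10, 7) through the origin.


Reflection through origin: (x, y) -> (-x, -y)
(-10, 7) -> (10, -7)

(10, -7)


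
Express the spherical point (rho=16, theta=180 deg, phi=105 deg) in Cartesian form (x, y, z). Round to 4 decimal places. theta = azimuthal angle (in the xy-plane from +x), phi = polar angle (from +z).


x = 16 * sin(105) * cos(180) = -15.4548
y = 16 * sin(105) * sin(180) = 0
z = 16 * cos(105) = -4.1411

(-15.4548, 0, -4.1411)


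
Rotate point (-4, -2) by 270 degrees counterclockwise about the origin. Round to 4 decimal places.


x' = -4*cos(270) - -2*sin(270) = -2
y' = -4*sin(270) + -2*cos(270) = 4

(-2, 4)


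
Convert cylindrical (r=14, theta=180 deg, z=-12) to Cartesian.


x = 14 * cos(180) = -14
y = 14 * sin(180) = 0
z = -12

(-14, 0, -12)


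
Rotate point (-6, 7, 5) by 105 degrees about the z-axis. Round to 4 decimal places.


x' = -6*cos(105) - 7*sin(105) = -5.2086
y' = -6*sin(105) + 7*cos(105) = -7.6073
z' = 5

(-5.2086, -7.6073, 5)


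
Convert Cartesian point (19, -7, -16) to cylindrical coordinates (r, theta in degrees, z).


r = sqrt(19^2 + (-7)^2) = 20.2485
theta = atan2(-7, 19) = 339.7751 deg
z = -16

r = 20.2485, theta = 339.7751 deg, z = -16


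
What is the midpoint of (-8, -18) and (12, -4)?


Midpoint = ((-8+12)/2, (-18+-4)/2) = (2, -11)

(2, -11)


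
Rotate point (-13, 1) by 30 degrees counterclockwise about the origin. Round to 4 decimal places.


x' = -13*cos(30) - 1*sin(30) = -11.7583
y' = -13*sin(30) + 1*cos(30) = -5.634

(-11.7583, -5.634)


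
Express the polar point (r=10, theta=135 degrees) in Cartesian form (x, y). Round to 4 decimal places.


x = 10 * cos(135) = -7.0711
y = 10 * sin(135) = 7.0711

(-7.0711, 7.0711)


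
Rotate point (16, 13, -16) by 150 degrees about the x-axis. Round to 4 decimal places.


x' = 16
y' = 13*cos(150) - -16*sin(150) = -3.2583
z' = 13*sin(150) + -16*cos(150) = 20.3564

(16, -3.2583, 20.3564)


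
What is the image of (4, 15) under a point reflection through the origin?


Reflection through origin: (x, y) -> (-x, -y)
(4, 15) -> (-4, -15)

(-4, -15)


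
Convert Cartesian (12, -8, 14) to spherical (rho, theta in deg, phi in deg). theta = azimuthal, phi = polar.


rho = sqrt(12^2 + (-8)^2 + 14^2) = 20.0998
theta = atan2(-8, 12) = 326.3099 deg
phi = acos(14/20.0998) = 45.8511 deg

rho = 20.0998, theta = 326.3099 deg, phi = 45.8511 deg


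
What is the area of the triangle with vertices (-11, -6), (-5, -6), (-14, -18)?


Area = |x1(y2-y3) + x2(y3-y1) + x3(y1-y2)| / 2
= |-11*(-6--18) + -5*(-18--6) + -14*(-6--6)| / 2
= 36

36


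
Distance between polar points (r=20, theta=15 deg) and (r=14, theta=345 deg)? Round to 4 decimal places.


d = sqrt(r1^2 + r2^2 - 2*r1*r2*cos(t2-t1))
d = sqrt(20^2 + 14^2 - 2*20*14*cos(345-15)) = 10.5369

10.5369


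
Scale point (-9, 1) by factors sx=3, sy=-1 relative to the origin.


Scaling: (x*sx, y*sy) = (-9*3, 1*-1) = (-27, -1)

(-27, -1)


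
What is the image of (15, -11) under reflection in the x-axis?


Reflection across x-axis: (x, y) -> (x, -y)
(15, -11) -> (15, 11)

(15, 11)


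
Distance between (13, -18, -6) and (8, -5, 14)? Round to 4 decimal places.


d = sqrt((8-13)^2 + (-5--18)^2 + (14--6)^2) = 24.3721

24.3721


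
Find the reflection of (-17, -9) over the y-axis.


Reflection across y-axis: (x, y) -> (-x, y)
(-17, -9) -> (17, -9)

(17, -9)


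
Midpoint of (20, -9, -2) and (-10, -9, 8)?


Midpoint = ((20+-10)/2, (-9+-9)/2, (-2+8)/2) = (5, -9, 3)

(5, -9, 3)


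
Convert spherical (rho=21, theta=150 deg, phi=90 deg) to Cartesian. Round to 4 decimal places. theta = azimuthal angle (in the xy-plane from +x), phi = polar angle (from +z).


x = 21 * sin(90) * cos(150) = -18.1865
y = 21 * sin(90) * sin(150) = 10.5
z = 21 * cos(90) = 0

(-18.1865, 10.5, 0)


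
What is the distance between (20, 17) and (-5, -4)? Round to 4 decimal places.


d = sqrt((-5-20)^2 + (-4-17)^2) = 32.6497

32.6497


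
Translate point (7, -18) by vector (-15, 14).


Translation: (x+dx, y+dy) = (7+-15, -18+14) = (-8, -4)

(-8, -4)


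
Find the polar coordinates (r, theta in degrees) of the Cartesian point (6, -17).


r = sqrt(6^2 + (-17)^2) = 18.0278
theta = atan2(-17, 6) = 289.44 degrees

r = 18.0278, theta = 289.44 degrees


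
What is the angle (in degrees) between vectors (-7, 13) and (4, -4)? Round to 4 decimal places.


dot = -7*4 + 13*-4 = -80
|u| = 14.7648, |v| = 5.6569
cos(angle) = -0.9578
angle = 163.3008 degrees

163.3008 degrees


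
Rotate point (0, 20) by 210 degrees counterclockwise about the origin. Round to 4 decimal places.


x' = 0*cos(210) - 20*sin(210) = 10
y' = 0*sin(210) + 20*cos(210) = -17.3205

(10, -17.3205)


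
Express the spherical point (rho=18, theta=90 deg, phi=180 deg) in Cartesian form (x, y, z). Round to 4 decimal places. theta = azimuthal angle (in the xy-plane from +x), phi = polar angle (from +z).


x = 18 * sin(180) * cos(90) = 0
y = 18 * sin(180) * sin(90) = 0
z = 18 * cos(180) = -18

(0, 0, -18)


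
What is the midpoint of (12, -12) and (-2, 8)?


Midpoint = ((12+-2)/2, (-12+8)/2) = (5, -2)

(5, -2)


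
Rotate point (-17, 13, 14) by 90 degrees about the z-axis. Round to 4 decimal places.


x' = -17*cos(90) - 13*sin(90) = -13
y' = -17*sin(90) + 13*cos(90) = -17
z' = 14

(-13, -17, 14)


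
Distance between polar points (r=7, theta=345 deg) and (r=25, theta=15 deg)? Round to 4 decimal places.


d = sqrt(r1^2 + r2^2 - 2*r1*r2*cos(t2-t1))
d = sqrt(7^2 + 25^2 - 2*7*25*cos(15-345)) = 19.2585

19.2585


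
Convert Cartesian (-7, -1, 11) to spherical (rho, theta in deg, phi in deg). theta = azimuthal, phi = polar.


rho = sqrt((-7)^2 + (-1)^2 + 11^2) = 13.0767
theta = atan2(-1, -7) = 188.1301 deg
phi = acos(11/13.0767) = 32.7339 deg

rho = 13.0767, theta = 188.1301 deg, phi = 32.7339 deg


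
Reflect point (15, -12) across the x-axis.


Reflection across x-axis: (x, y) -> (x, -y)
(15, -12) -> (15, 12)

(15, 12)


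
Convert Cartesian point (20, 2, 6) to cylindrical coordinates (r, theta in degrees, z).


r = sqrt(20^2 + 2^2) = 20.0998
theta = atan2(2, 20) = 5.7106 deg
z = 6

r = 20.0998, theta = 5.7106 deg, z = 6


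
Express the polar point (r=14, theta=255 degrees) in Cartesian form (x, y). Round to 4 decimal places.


x = 14 * cos(255) = -3.6235
y = 14 * sin(255) = -13.523

(-3.6235, -13.523)


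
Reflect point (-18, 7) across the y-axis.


Reflection across y-axis: (x, y) -> (-x, y)
(-18, 7) -> (18, 7)

(18, 7)


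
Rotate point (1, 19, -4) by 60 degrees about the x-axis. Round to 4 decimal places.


x' = 1
y' = 19*cos(60) - -4*sin(60) = 12.9641
z' = 19*sin(60) + -4*cos(60) = 14.4545

(1, 12.9641, 14.4545)


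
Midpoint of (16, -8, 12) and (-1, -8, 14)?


Midpoint = ((16+-1)/2, (-8+-8)/2, (12+14)/2) = (7.5, -8, 13)

(7.5, -8, 13)


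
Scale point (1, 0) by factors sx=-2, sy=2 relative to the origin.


Scaling: (x*sx, y*sy) = (1*-2, 0*2) = (-2, 0)

(-2, 0)


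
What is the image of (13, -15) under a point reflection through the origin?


Reflection through origin: (x, y) -> (-x, -y)
(13, -15) -> (-13, 15)

(-13, 15)


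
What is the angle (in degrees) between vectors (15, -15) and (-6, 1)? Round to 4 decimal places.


dot = 15*-6 + -15*1 = -105
|u| = 21.2132, |v| = 6.0828
cos(angle) = -0.8137
angle = 144.4623 degrees

144.4623 degrees


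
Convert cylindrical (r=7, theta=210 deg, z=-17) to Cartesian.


x = 7 * cos(210) = -6.0622
y = 7 * sin(210) = -3.5
z = -17

(-6.0622, -3.5, -17)


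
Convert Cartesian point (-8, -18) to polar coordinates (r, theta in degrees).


r = sqrt((-8)^2 + (-18)^2) = 19.6977
theta = atan2(-18, -8) = 246.0375 degrees

r = 19.6977, theta = 246.0375 degrees


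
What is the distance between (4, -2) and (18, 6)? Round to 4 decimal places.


d = sqrt((18-4)^2 + (6--2)^2) = 16.1245

16.1245


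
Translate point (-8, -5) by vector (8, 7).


Translation: (x+dx, y+dy) = (-8+8, -5+7) = (0, 2)

(0, 2)


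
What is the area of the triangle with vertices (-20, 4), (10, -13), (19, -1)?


Area = |x1(y2-y3) + x2(y3-y1) + x3(y1-y2)| / 2
= |-20*(-13--1) + 10*(-1-4) + 19*(4--13)| / 2
= 256.5

256.5


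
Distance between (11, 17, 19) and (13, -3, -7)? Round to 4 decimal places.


d = sqrt((13-11)^2 + (-3-17)^2 + (-7-19)^2) = 32.8634

32.8634


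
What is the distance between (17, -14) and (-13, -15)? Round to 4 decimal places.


d = sqrt((-13-17)^2 + (-15--14)^2) = 30.0167

30.0167


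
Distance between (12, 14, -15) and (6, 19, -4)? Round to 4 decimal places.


d = sqrt((6-12)^2 + (19-14)^2 + (-4--15)^2) = 13.4907

13.4907


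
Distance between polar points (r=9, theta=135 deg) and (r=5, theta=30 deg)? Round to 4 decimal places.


d = sqrt(r1^2 + r2^2 - 2*r1*r2*cos(t2-t1))
d = sqrt(9^2 + 5^2 - 2*9*5*cos(30-135)) = 11.3707

11.3707


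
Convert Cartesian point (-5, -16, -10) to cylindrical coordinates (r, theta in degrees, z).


r = sqrt((-5)^2 + (-16)^2) = 16.7631
theta = atan2(-16, -5) = 252.646 deg
z = -10

r = 16.7631, theta = 252.646 deg, z = -10


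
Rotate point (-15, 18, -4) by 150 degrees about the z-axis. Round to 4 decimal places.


x' = -15*cos(150) - 18*sin(150) = 3.9904
y' = -15*sin(150) + 18*cos(150) = -23.0885
z' = -4

(3.9904, -23.0885, -4)


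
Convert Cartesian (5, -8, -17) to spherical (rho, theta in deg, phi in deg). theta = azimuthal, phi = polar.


rho = sqrt(5^2 + (-8)^2 + (-17)^2) = 19.4422
theta = atan2(-8, 5) = 302.0054 deg
phi = acos(-17/19.4422) = 150.9724 deg

rho = 19.4422, theta = 302.0054 deg, phi = 150.9724 deg


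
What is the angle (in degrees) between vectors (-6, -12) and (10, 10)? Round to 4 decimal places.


dot = -6*10 + -12*10 = -180
|u| = 13.4164, |v| = 14.1421
cos(angle) = -0.9487
angle = 161.5651 degrees

161.5651 degrees


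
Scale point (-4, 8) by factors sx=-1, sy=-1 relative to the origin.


Scaling: (x*sx, y*sy) = (-4*-1, 8*-1) = (4, -8)

(4, -8)


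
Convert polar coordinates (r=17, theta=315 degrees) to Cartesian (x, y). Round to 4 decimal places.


x = 17 * cos(315) = 12.0208
y = 17 * sin(315) = -12.0208

(12.0208, -12.0208)


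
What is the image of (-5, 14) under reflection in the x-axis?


Reflection across x-axis: (x, y) -> (x, -y)
(-5, 14) -> (-5, -14)

(-5, -14)


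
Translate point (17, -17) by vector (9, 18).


Translation: (x+dx, y+dy) = (17+9, -17+18) = (26, 1)

(26, 1)


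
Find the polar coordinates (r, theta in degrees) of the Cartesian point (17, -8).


r = sqrt(17^2 + (-8)^2) = 18.7883
theta = atan2(-8, 17) = 334.7989 degrees

r = 18.7883, theta = 334.7989 degrees


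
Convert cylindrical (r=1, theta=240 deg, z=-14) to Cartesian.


x = 1 * cos(240) = -0.5
y = 1 * sin(240) = -0.866
z = -14

(-0.5, -0.866, -14)


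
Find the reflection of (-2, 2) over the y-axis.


Reflection across y-axis: (x, y) -> (-x, y)
(-2, 2) -> (2, 2)

(2, 2)


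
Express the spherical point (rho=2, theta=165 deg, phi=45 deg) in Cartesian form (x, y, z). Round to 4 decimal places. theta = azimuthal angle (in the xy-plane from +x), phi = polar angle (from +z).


x = 2 * sin(45) * cos(165) = -1.366
y = 2 * sin(45) * sin(165) = 0.366
z = 2 * cos(45) = 1.4142

(-1.366, 0.366, 1.4142)


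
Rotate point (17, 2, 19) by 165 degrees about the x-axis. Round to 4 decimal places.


x' = 17
y' = 2*cos(165) - 19*sin(165) = -6.8494
z' = 2*sin(165) + 19*cos(165) = -17.835

(17, -6.8494, -17.835)


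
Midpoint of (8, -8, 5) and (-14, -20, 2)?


Midpoint = ((8+-14)/2, (-8+-20)/2, (5+2)/2) = (-3, -14, 3.5)

(-3, -14, 3.5)


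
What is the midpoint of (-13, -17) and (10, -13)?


Midpoint = ((-13+10)/2, (-17+-13)/2) = (-1.5, -15)

(-1.5, -15)


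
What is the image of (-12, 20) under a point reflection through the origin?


Reflection through origin: (x, y) -> (-x, -y)
(-12, 20) -> (12, -20)

(12, -20)


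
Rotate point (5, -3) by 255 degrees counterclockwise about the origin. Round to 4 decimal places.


x' = 5*cos(255) - -3*sin(255) = -4.1919
y' = 5*sin(255) + -3*cos(255) = -4.0532

(-4.1919, -4.0532)


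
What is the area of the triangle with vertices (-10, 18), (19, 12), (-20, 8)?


Area = |x1(y2-y3) + x2(y3-y1) + x3(y1-y2)| / 2
= |-10*(12-8) + 19*(8-18) + -20*(18-12)| / 2
= 175

175


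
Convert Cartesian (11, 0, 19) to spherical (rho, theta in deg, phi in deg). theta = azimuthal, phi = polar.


rho = sqrt(11^2 + 0^2 + 19^2) = 21.9545
theta = atan2(0, 11) = 0 deg
phi = acos(19/21.9545) = 30.0686 deg

rho = 21.9545, theta = 0 deg, phi = 30.0686 deg


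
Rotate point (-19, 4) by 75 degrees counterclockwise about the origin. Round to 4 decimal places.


x' = -19*cos(75) - 4*sin(75) = -8.7813
y' = -19*sin(75) + 4*cos(75) = -17.3173

(-8.7813, -17.3173)


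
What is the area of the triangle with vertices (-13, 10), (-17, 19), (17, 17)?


Area = |x1(y2-y3) + x2(y3-y1) + x3(y1-y2)| / 2
= |-13*(19-17) + -17*(17-10) + 17*(10-19)| / 2
= 149

149


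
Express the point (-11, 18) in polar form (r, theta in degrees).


r = sqrt((-11)^2 + 18^2) = 21.095
theta = atan2(18, -11) = 121.4296 degrees

r = 21.095, theta = 121.4296 degrees


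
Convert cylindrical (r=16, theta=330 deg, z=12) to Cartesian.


x = 16 * cos(330) = 13.8564
y = 16 * sin(330) = -8
z = 12

(13.8564, -8, 12)


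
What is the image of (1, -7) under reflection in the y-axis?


Reflection across y-axis: (x, y) -> (-x, y)
(1, -7) -> (-1, -7)

(-1, -7)


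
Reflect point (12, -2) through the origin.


Reflection through origin: (x, y) -> (-x, -y)
(12, -2) -> (-12, 2)

(-12, 2)


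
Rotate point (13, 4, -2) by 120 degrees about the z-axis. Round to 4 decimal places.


x' = 13*cos(120) - 4*sin(120) = -9.9641
y' = 13*sin(120) + 4*cos(120) = 9.2583
z' = -2

(-9.9641, 9.2583, -2)


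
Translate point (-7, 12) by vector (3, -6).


Translation: (x+dx, y+dy) = (-7+3, 12+-6) = (-4, 6)

(-4, 6)


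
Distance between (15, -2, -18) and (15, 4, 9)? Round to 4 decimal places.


d = sqrt((15-15)^2 + (4--2)^2 + (9--18)^2) = 27.6586

27.6586


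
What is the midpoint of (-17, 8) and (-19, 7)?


Midpoint = ((-17+-19)/2, (8+7)/2) = (-18, 7.5)

(-18, 7.5)


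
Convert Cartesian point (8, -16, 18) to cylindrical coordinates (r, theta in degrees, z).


r = sqrt(8^2 + (-16)^2) = 17.8885
theta = atan2(-16, 8) = 296.5651 deg
z = 18

r = 17.8885, theta = 296.5651 deg, z = 18


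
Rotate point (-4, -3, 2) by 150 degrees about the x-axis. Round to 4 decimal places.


x' = -4
y' = -3*cos(150) - 2*sin(150) = 1.5981
z' = -3*sin(150) + 2*cos(150) = -3.2321

(-4, 1.5981, -3.2321)


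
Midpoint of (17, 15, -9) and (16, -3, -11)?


Midpoint = ((17+16)/2, (15+-3)/2, (-9+-11)/2) = (16.5, 6, -10)

(16.5, 6, -10)


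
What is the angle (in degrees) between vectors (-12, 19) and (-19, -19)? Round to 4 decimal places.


dot = -12*-19 + 19*-19 = -133
|u| = 22.4722, |v| = 26.8701
cos(angle) = -0.2203
angle = 102.7244 degrees

102.7244 degrees


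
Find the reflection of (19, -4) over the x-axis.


Reflection across x-axis: (x, y) -> (x, -y)
(19, -4) -> (19, 4)

(19, 4)


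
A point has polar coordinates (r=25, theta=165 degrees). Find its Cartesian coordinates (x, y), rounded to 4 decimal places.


x = 25 * cos(165) = -24.1481
y = 25 * sin(165) = 6.4705

(-24.1481, 6.4705)


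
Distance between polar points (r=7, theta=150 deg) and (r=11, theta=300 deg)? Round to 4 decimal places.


d = sqrt(r1^2 + r2^2 - 2*r1*r2*cos(t2-t1))
d = sqrt(7^2 + 11^2 - 2*7*11*cos(300-150)) = 17.4175

17.4175


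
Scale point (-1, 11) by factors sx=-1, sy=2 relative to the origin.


Scaling: (x*sx, y*sy) = (-1*-1, 11*2) = (1, 22)

(1, 22)


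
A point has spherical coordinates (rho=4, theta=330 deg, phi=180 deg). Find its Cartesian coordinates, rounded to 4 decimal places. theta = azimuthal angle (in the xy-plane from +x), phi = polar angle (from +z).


x = 4 * sin(180) * cos(330) = 0
y = 4 * sin(180) * sin(330) = 0
z = 4 * cos(180) = -4

(0, 0, -4)


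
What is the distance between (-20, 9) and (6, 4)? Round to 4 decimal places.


d = sqrt((6--20)^2 + (4-9)^2) = 26.4764

26.4764


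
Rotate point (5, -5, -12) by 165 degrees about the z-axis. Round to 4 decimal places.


x' = 5*cos(165) - -5*sin(165) = -3.5355
y' = 5*sin(165) + -5*cos(165) = 6.1237
z' = -12

(-3.5355, 6.1237, -12)


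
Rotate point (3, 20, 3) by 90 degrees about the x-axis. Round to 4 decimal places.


x' = 3
y' = 20*cos(90) - 3*sin(90) = -3
z' = 20*sin(90) + 3*cos(90) = 20

(3, -3, 20)


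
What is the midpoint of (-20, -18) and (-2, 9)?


Midpoint = ((-20+-2)/2, (-18+9)/2) = (-11, -4.5)

(-11, -4.5)


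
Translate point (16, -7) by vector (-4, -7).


Translation: (x+dx, y+dy) = (16+-4, -7+-7) = (12, -14)

(12, -14)


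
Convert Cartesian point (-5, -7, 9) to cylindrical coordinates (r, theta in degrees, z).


r = sqrt((-5)^2 + (-7)^2) = 8.6023
theta = atan2(-7, -5) = 234.4623 deg
z = 9

r = 8.6023, theta = 234.4623 deg, z = 9


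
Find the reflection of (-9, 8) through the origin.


Reflection through origin: (x, y) -> (-x, -y)
(-9, 8) -> (9, -8)

(9, -8)


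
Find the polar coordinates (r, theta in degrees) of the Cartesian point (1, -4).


r = sqrt(1^2 + (-4)^2) = 4.1231
theta = atan2(-4, 1) = 284.0362 degrees

r = 4.1231, theta = 284.0362 degrees


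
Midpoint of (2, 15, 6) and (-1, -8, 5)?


Midpoint = ((2+-1)/2, (15+-8)/2, (6+5)/2) = (0.5, 3.5, 5.5)

(0.5, 3.5, 5.5)


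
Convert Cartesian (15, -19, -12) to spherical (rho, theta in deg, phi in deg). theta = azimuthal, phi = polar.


rho = sqrt(15^2 + (-19)^2 + (-12)^2) = 27.0185
theta = atan2(-19, 15) = 308.2902 deg
phi = acos(-12/27.0185) = 116.3683 deg

rho = 27.0185, theta = 308.2902 deg, phi = 116.3683 deg


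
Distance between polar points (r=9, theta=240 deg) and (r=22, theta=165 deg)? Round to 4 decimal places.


d = sqrt(r1^2 + r2^2 - 2*r1*r2*cos(t2-t1))
d = sqrt(9^2 + 22^2 - 2*9*22*cos(165-240)) = 21.506

21.506


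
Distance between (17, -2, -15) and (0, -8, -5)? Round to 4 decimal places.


d = sqrt((0-17)^2 + (-8--2)^2 + (-5--15)^2) = 20.6155

20.6155


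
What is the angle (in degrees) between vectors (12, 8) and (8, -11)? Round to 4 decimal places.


dot = 12*8 + 8*-11 = 8
|u| = 14.4222, |v| = 13.6015
cos(angle) = 0.0408
angle = 87.6627 degrees

87.6627 degrees


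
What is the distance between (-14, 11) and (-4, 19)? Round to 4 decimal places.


d = sqrt((-4--14)^2 + (19-11)^2) = 12.8062

12.8062


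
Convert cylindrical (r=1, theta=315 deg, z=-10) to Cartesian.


x = 1 * cos(315) = 0.7071
y = 1 * sin(315) = -0.7071
z = -10

(0.7071, -0.7071, -10)


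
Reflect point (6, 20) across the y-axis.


Reflection across y-axis: (x, y) -> (-x, y)
(6, 20) -> (-6, 20)

(-6, 20)


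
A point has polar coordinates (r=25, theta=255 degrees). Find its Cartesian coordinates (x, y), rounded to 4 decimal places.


x = 25 * cos(255) = -6.4705
y = 25 * sin(255) = -24.1481

(-6.4705, -24.1481)


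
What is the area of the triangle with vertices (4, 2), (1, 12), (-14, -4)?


Area = |x1(y2-y3) + x2(y3-y1) + x3(y1-y2)| / 2
= |4*(12--4) + 1*(-4-2) + -14*(2-12)| / 2
= 99

99


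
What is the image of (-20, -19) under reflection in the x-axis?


Reflection across x-axis: (x, y) -> (x, -y)
(-20, -19) -> (-20, 19)

(-20, 19)


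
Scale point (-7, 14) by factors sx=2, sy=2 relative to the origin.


Scaling: (x*sx, y*sy) = (-7*2, 14*2) = (-14, 28)

(-14, 28)
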